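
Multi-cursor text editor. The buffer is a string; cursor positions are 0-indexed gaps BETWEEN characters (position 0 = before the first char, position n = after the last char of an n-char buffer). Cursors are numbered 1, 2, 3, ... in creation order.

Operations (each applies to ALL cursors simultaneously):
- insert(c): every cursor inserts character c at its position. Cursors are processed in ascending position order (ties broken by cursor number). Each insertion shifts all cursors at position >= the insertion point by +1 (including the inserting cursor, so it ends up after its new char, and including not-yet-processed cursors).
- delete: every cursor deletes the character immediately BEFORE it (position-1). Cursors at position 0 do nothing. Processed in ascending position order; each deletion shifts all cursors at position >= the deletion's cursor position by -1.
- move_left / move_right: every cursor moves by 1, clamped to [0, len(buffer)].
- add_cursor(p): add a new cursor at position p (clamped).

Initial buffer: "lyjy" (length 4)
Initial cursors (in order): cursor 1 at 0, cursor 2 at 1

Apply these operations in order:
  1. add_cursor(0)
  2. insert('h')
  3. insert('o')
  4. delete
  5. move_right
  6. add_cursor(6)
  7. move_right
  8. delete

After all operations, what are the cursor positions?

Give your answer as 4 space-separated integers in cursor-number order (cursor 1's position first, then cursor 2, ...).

After op 1 (add_cursor(0)): buffer="lyjy" (len 4), cursors c1@0 c3@0 c2@1, authorship ....
After op 2 (insert('h')): buffer="hhlhyjy" (len 7), cursors c1@2 c3@2 c2@4, authorship 13.2...
After op 3 (insert('o')): buffer="hhoolhoyjy" (len 10), cursors c1@4 c3@4 c2@7, authorship 1313.22...
After op 4 (delete): buffer="hhlhyjy" (len 7), cursors c1@2 c3@2 c2@4, authorship 13.2...
After op 5 (move_right): buffer="hhlhyjy" (len 7), cursors c1@3 c3@3 c2@5, authorship 13.2...
After op 6 (add_cursor(6)): buffer="hhlhyjy" (len 7), cursors c1@3 c3@3 c2@5 c4@6, authorship 13.2...
After op 7 (move_right): buffer="hhlhyjy" (len 7), cursors c1@4 c3@4 c2@6 c4@7, authorship 13.2...
After op 8 (delete): buffer="hhy" (len 3), cursors c1@2 c3@2 c2@3 c4@3, authorship 13.

Answer: 2 3 2 3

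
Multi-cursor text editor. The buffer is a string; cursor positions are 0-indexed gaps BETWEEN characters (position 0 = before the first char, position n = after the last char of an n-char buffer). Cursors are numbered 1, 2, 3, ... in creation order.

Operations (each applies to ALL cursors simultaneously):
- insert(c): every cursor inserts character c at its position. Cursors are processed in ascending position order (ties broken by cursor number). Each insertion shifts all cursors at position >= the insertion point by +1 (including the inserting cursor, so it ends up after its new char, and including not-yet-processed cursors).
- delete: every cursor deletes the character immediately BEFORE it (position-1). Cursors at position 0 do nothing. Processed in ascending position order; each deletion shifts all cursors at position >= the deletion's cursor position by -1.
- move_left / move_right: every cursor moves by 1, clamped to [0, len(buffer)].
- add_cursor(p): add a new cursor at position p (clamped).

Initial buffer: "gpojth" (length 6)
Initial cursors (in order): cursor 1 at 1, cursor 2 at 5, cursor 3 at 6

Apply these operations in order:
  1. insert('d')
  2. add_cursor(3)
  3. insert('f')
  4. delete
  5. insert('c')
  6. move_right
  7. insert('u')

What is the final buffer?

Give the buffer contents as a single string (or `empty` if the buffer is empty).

After op 1 (insert('d')): buffer="gdpojtdhd" (len 9), cursors c1@2 c2@7 c3@9, authorship .1....2.3
After op 2 (add_cursor(3)): buffer="gdpojtdhd" (len 9), cursors c1@2 c4@3 c2@7 c3@9, authorship .1....2.3
After op 3 (insert('f')): buffer="gdfpfojtdfhdf" (len 13), cursors c1@3 c4@5 c2@10 c3@13, authorship .11.4...22.33
After op 4 (delete): buffer="gdpojtdhd" (len 9), cursors c1@2 c4@3 c2@7 c3@9, authorship .1....2.3
After op 5 (insert('c')): buffer="gdcpcojtdchdc" (len 13), cursors c1@3 c4@5 c2@10 c3@13, authorship .11.4...22.33
After op 6 (move_right): buffer="gdcpcojtdchdc" (len 13), cursors c1@4 c4@6 c2@11 c3@13, authorship .11.4...22.33
After op 7 (insert('u')): buffer="gdcpucoujtdchudcu" (len 17), cursors c1@5 c4@8 c2@14 c3@17, authorship .11.14.4..22.2333

Answer: gdcpucoujtdchudcu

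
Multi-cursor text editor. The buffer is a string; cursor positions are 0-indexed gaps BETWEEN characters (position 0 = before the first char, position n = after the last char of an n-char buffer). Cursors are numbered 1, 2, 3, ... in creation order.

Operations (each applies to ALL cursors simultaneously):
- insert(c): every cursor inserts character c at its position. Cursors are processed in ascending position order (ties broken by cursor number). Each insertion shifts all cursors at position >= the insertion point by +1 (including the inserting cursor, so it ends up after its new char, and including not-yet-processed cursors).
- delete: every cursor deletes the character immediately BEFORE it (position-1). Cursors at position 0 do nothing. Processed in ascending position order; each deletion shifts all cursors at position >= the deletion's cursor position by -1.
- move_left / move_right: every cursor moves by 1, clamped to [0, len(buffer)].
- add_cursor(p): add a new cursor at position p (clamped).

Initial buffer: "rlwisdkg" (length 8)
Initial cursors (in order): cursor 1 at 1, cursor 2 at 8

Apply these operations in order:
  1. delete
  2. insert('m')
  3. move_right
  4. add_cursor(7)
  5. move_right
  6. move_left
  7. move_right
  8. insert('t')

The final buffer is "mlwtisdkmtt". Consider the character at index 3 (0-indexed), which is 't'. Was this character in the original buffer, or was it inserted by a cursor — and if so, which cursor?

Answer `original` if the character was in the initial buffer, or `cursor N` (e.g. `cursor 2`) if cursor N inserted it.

After op 1 (delete): buffer="lwisdk" (len 6), cursors c1@0 c2@6, authorship ......
After op 2 (insert('m')): buffer="mlwisdkm" (len 8), cursors c1@1 c2@8, authorship 1......2
After op 3 (move_right): buffer="mlwisdkm" (len 8), cursors c1@2 c2@8, authorship 1......2
After op 4 (add_cursor(7)): buffer="mlwisdkm" (len 8), cursors c1@2 c3@7 c2@8, authorship 1......2
After op 5 (move_right): buffer="mlwisdkm" (len 8), cursors c1@3 c2@8 c3@8, authorship 1......2
After op 6 (move_left): buffer="mlwisdkm" (len 8), cursors c1@2 c2@7 c3@7, authorship 1......2
After op 7 (move_right): buffer="mlwisdkm" (len 8), cursors c1@3 c2@8 c3@8, authorship 1......2
After op 8 (insert('t')): buffer="mlwtisdkmtt" (len 11), cursors c1@4 c2@11 c3@11, authorship 1..1....223
Authorship (.=original, N=cursor N): 1 . . 1 . . . . 2 2 3
Index 3: author = 1

Answer: cursor 1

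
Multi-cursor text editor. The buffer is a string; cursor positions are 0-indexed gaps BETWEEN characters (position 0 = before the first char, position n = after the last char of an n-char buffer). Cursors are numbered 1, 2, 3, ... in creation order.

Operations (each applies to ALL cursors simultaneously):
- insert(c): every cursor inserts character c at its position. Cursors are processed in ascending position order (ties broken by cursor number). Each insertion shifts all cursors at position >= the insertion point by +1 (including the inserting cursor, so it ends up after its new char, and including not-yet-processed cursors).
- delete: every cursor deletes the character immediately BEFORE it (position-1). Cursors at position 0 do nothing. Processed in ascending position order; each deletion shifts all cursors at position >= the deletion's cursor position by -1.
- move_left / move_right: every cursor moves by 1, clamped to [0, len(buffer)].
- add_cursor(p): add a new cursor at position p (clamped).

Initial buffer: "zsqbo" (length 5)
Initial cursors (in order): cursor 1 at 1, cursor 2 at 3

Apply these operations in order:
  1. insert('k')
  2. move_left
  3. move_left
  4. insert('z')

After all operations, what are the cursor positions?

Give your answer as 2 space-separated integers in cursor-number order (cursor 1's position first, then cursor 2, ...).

After op 1 (insert('k')): buffer="zksqkbo" (len 7), cursors c1@2 c2@5, authorship .1..2..
After op 2 (move_left): buffer="zksqkbo" (len 7), cursors c1@1 c2@4, authorship .1..2..
After op 3 (move_left): buffer="zksqkbo" (len 7), cursors c1@0 c2@3, authorship .1..2..
After op 4 (insert('z')): buffer="zzkszqkbo" (len 9), cursors c1@1 c2@5, authorship 1.1.2.2..

Answer: 1 5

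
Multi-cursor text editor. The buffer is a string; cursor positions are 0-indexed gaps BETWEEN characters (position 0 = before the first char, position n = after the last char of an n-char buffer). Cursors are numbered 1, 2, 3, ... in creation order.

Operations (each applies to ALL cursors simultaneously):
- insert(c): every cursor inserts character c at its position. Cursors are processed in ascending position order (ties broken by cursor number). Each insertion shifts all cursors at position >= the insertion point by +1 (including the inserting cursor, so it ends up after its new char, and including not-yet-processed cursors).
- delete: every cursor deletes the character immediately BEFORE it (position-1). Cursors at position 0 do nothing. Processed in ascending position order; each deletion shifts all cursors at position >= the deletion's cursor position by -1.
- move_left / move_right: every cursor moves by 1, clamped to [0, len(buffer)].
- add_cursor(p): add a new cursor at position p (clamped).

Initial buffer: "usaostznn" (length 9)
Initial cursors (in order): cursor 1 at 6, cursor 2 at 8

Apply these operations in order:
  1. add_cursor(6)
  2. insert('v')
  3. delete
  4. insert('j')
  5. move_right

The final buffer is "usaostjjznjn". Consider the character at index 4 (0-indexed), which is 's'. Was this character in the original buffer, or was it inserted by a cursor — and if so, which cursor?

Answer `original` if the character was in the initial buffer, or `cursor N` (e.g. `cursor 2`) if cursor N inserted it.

Answer: original

Derivation:
After op 1 (add_cursor(6)): buffer="usaostznn" (len 9), cursors c1@6 c3@6 c2@8, authorship .........
After op 2 (insert('v')): buffer="usaostvvznvn" (len 12), cursors c1@8 c3@8 c2@11, authorship ......13..2.
After op 3 (delete): buffer="usaostznn" (len 9), cursors c1@6 c3@6 c2@8, authorship .........
After op 4 (insert('j')): buffer="usaostjjznjn" (len 12), cursors c1@8 c3@8 c2@11, authorship ......13..2.
After op 5 (move_right): buffer="usaostjjznjn" (len 12), cursors c1@9 c3@9 c2@12, authorship ......13..2.
Authorship (.=original, N=cursor N): . . . . . . 1 3 . . 2 .
Index 4: author = original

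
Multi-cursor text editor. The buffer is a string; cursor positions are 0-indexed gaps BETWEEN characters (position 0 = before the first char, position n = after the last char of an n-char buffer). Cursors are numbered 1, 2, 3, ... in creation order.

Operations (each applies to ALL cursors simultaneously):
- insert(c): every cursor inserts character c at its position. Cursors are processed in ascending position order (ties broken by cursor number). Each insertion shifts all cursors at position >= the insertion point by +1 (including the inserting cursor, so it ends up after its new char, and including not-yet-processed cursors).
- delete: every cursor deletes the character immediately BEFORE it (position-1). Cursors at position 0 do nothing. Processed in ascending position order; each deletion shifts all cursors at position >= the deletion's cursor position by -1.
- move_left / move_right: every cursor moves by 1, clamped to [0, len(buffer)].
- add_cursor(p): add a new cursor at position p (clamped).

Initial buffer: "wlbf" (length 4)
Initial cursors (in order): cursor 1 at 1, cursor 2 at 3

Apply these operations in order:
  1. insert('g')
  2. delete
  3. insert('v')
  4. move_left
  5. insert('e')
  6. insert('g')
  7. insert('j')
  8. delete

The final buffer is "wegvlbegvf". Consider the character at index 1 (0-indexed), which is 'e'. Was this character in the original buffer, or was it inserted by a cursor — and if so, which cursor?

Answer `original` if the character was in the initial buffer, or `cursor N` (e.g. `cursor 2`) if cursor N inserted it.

Answer: cursor 1

Derivation:
After op 1 (insert('g')): buffer="wglbgf" (len 6), cursors c1@2 c2@5, authorship .1..2.
After op 2 (delete): buffer="wlbf" (len 4), cursors c1@1 c2@3, authorship ....
After op 3 (insert('v')): buffer="wvlbvf" (len 6), cursors c1@2 c2@5, authorship .1..2.
After op 4 (move_left): buffer="wvlbvf" (len 6), cursors c1@1 c2@4, authorship .1..2.
After op 5 (insert('e')): buffer="wevlbevf" (len 8), cursors c1@2 c2@6, authorship .11..22.
After op 6 (insert('g')): buffer="wegvlbegvf" (len 10), cursors c1@3 c2@8, authorship .111..222.
After op 7 (insert('j')): buffer="wegjvlbegjvf" (len 12), cursors c1@4 c2@10, authorship .1111..2222.
After op 8 (delete): buffer="wegvlbegvf" (len 10), cursors c1@3 c2@8, authorship .111..222.
Authorship (.=original, N=cursor N): . 1 1 1 . . 2 2 2 .
Index 1: author = 1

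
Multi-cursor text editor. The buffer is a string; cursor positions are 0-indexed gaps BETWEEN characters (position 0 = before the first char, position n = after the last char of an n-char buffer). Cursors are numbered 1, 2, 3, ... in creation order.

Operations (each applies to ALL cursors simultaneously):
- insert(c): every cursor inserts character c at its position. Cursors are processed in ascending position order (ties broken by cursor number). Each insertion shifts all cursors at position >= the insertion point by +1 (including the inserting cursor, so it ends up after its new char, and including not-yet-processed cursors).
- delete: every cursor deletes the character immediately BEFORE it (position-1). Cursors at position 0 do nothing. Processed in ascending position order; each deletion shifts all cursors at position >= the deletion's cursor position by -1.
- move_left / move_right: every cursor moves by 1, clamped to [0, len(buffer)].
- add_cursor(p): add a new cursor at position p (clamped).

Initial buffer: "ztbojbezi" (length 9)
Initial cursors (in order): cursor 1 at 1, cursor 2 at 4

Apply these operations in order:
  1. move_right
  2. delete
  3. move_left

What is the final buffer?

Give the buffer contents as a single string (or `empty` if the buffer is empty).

Answer: zbobezi

Derivation:
After op 1 (move_right): buffer="ztbojbezi" (len 9), cursors c1@2 c2@5, authorship .........
After op 2 (delete): buffer="zbobezi" (len 7), cursors c1@1 c2@3, authorship .......
After op 3 (move_left): buffer="zbobezi" (len 7), cursors c1@0 c2@2, authorship .......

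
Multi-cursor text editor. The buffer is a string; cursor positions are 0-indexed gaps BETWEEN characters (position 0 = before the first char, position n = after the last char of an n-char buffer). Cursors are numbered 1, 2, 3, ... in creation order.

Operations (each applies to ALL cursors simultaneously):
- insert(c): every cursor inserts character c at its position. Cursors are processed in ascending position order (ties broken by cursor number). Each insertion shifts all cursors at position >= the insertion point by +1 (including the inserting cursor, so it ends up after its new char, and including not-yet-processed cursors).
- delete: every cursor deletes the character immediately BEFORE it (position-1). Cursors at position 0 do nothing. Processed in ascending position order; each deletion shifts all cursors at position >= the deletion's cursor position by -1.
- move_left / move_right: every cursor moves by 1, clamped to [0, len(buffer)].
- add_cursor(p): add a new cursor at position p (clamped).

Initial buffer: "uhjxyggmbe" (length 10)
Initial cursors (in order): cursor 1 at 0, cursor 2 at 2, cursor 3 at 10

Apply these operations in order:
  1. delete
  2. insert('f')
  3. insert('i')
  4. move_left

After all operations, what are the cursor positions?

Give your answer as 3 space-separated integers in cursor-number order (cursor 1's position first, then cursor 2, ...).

Answer: 1 4 13

Derivation:
After op 1 (delete): buffer="ujxyggmb" (len 8), cursors c1@0 c2@1 c3@8, authorship ........
After op 2 (insert('f')): buffer="fufjxyggmbf" (len 11), cursors c1@1 c2@3 c3@11, authorship 1.2.......3
After op 3 (insert('i')): buffer="fiufijxyggmbfi" (len 14), cursors c1@2 c2@5 c3@14, authorship 11.22.......33
After op 4 (move_left): buffer="fiufijxyggmbfi" (len 14), cursors c1@1 c2@4 c3@13, authorship 11.22.......33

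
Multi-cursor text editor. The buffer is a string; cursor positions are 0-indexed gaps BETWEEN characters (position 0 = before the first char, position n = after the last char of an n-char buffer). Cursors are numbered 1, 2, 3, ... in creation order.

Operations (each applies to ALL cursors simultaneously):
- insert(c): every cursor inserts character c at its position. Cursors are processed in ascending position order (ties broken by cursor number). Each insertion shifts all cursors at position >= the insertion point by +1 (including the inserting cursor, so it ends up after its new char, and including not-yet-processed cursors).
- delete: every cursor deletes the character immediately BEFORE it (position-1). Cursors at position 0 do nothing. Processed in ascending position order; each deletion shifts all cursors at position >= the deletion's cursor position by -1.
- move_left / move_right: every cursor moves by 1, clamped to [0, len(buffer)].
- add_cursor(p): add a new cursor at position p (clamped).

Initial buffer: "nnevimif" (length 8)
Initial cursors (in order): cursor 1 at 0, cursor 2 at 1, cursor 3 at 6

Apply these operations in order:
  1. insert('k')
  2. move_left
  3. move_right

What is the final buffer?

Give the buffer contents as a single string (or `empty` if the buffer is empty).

After op 1 (insert('k')): buffer="knknevimkif" (len 11), cursors c1@1 c2@3 c3@9, authorship 1.2.....3..
After op 2 (move_left): buffer="knknevimkif" (len 11), cursors c1@0 c2@2 c3@8, authorship 1.2.....3..
After op 3 (move_right): buffer="knknevimkif" (len 11), cursors c1@1 c2@3 c3@9, authorship 1.2.....3..

Answer: knknevimkif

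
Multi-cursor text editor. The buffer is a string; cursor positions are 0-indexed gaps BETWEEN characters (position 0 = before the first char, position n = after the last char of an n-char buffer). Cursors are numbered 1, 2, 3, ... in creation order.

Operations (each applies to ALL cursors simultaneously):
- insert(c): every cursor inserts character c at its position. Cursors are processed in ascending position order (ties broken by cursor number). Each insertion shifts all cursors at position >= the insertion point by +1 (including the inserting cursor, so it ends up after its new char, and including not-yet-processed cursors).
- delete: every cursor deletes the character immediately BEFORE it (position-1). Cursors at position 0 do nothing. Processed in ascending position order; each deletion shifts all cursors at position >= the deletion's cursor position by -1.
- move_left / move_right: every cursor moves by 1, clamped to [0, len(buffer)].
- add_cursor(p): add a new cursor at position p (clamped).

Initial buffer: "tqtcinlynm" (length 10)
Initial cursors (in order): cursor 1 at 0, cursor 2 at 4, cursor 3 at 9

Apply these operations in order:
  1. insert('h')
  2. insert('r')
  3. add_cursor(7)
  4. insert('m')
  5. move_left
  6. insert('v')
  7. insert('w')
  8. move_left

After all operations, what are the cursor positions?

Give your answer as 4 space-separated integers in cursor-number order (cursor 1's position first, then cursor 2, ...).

Answer: 3 15 25 11

Derivation:
After op 1 (insert('h')): buffer="htqtchinlynhm" (len 13), cursors c1@1 c2@6 c3@12, authorship 1....2.....3.
After op 2 (insert('r')): buffer="hrtqtchrinlynhrm" (len 16), cursors c1@2 c2@8 c3@15, authorship 11....22.....33.
After op 3 (add_cursor(7)): buffer="hrtqtchrinlynhrm" (len 16), cursors c1@2 c4@7 c2@8 c3@15, authorship 11....22.....33.
After op 4 (insert('m')): buffer="hrmtqtchmrminlynhrmm" (len 20), cursors c1@3 c4@9 c2@11 c3@19, authorship 111....2422.....333.
After op 5 (move_left): buffer="hrmtqtchmrminlynhrmm" (len 20), cursors c1@2 c4@8 c2@10 c3@18, authorship 111....2422.....333.
After op 6 (insert('v')): buffer="hrvmtqtchvmrvminlynhrvmm" (len 24), cursors c1@3 c4@10 c2@13 c3@22, authorship 1111....244222.....3333.
After op 7 (insert('w')): buffer="hrvwmtqtchvwmrvwminlynhrvwmm" (len 28), cursors c1@4 c4@12 c2@16 c3@26, authorship 11111....24442222.....33333.
After op 8 (move_left): buffer="hrvwmtqtchvwmrvwminlynhrvwmm" (len 28), cursors c1@3 c4@11 c2@15 c3@25, authorship 11111....24442222.....33333.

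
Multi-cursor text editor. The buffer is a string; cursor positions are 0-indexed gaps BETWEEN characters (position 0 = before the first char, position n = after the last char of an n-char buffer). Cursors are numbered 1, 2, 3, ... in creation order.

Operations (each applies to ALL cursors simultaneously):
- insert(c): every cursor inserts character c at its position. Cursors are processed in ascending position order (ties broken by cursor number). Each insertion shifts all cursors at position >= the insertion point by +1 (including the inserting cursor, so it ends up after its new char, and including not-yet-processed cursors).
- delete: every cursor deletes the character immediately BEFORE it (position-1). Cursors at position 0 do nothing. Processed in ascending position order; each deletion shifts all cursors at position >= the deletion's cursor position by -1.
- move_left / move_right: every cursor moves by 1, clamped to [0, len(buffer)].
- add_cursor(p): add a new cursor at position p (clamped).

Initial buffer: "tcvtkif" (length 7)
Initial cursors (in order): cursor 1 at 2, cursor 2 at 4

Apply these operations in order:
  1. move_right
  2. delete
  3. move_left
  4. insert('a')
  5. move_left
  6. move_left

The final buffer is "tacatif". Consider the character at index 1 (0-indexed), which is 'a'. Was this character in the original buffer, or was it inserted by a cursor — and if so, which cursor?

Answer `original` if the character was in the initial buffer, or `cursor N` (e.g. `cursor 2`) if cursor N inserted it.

Answer: cursor 1

Derivation:
After op 1 (move_right): buffer="tcvtkif" (len 7), cursors c1@3 c2@5, authorship .......
After op 2 (delete): buffer="tctif" (len 5), cursors c1@2 c2@3, authorship .....
After op 3 (move_left): buffer="tctif" (len 5), cursors c1@1 c2@2, authorship .....
After op 4 (insert('a')): buffer="tacatif" (len 7), cursors c1@2 c2@4, authorship .1.2...
After op 5 (move_left): buffer="tacatif" (len 7), cursors c1@1 c2@3, authorship .1.2...
After op 6 (move_left): buffer="tacatif" (len 7), cursors c1@0 c2@2, authorship .1.2...
Authorship (.=original, N=cursor N): . 1 . 2 . . .
Index 1: author = 1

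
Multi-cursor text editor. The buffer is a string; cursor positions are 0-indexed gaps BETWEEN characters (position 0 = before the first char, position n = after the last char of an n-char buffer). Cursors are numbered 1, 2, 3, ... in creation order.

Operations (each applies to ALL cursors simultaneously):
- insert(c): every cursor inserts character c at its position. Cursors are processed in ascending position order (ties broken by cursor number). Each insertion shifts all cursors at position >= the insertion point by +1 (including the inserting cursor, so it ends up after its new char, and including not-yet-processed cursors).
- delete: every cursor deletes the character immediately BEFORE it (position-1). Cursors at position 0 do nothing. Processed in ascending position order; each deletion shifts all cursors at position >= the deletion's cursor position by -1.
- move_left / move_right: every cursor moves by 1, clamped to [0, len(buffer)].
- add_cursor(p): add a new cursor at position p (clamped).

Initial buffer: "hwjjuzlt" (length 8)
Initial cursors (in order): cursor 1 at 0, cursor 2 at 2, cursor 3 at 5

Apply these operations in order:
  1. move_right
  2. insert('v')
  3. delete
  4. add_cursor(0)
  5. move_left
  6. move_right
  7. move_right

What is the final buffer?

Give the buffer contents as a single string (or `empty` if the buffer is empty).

After op 1 (move_right): buffer="hwjjuzlt" (len 8), cursors c1@1 c2@3 c3@6, authorship ........
After op 2 (insert('v')): buffer="hvwjvjuzvlt" (len 11), cursors c1@2 c2@5 c3@9, authorship .1..2...3..
After op 3 (delete): buffer="hwjjuzlt" (len 8), cursors c1@1 c2@3 c3@6, authorship ........
After op 4 (add_cursor(0)): buffer="hwjjuzlt" (len 8), cursors c4@0 c1@1 c2@3 c3@6, authorship ........
After op 5 (move_left): buffer="hwjjuzlt" (len 8), cursors c1@0 c4@0 c2@2 c3@5, authorship ........
After op 6 (move_right): buffer="hwjjuzlt" (len 8), cursors c1@1 c4@1 c2@3 c3@6, authorship ........
After op 7 (move_right): buffer="hwjjuzlt" (len 8), cursors c1@2 c4@2 c2@4 c3@7, authorship ........

Answer: hwjjuzlt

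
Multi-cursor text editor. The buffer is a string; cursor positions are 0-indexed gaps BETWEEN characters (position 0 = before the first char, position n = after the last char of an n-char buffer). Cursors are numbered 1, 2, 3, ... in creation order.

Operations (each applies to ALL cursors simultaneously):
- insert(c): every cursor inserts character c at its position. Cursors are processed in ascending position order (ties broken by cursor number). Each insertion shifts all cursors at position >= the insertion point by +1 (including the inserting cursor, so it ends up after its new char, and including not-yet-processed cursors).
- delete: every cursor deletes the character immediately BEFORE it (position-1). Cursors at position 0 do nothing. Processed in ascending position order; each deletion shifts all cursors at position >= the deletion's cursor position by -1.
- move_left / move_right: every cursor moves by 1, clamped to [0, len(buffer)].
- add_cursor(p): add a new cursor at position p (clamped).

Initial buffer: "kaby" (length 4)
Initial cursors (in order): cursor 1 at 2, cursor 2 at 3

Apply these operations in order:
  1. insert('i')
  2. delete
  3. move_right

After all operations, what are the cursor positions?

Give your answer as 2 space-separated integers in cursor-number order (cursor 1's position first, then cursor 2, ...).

After op 1 (insert('i')): buffer="kaibiy" (len 6), cursors c1@3 c2@5, authorship ..1.2.
After op 2 (delete): buffer="kaby" (len 4), cursors c1@2 c2@3, authorship ....
After op 3 (move_right): buffer="kaby" (len 4), cursors c1@3 c2@4, authorship ....

Answer: 3 4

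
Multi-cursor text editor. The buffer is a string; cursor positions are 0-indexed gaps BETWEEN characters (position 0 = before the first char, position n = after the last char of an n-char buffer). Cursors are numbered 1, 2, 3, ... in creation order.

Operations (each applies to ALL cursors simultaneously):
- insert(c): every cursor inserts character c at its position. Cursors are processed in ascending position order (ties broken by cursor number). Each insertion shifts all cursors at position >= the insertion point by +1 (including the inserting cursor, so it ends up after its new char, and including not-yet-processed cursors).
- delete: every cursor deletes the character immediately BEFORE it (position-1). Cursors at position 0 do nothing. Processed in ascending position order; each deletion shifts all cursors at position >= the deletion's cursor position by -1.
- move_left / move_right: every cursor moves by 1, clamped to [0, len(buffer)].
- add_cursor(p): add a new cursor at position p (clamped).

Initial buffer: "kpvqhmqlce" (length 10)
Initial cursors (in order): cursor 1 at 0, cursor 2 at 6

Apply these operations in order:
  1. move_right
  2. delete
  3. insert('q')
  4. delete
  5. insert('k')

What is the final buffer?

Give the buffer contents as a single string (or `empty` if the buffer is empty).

After op 1 (move_right): buffer="kpvqhmqlce" (len 10), cursors c1@1 c2@7, authorship ..........
After op 2 (delete): buffer="pvqhmlce" (len 8), cursors c1@0 c2@5, authorship ........
After op 3 (insert('q')): buffer="qpvqhmqlce" (len 10), cursors c1@1 c2@7, authorship 1.....2...
After op 4 (delete): buffer="pvqhmlce" (len 8), cursors c1@0 c2@5, authorship ........
After op 5 (insert('k')): buffer="kpvqhmklce" (len 10), cursors c1@1 c2@7, authorship 1.....2...

Answer: kpvqhmklce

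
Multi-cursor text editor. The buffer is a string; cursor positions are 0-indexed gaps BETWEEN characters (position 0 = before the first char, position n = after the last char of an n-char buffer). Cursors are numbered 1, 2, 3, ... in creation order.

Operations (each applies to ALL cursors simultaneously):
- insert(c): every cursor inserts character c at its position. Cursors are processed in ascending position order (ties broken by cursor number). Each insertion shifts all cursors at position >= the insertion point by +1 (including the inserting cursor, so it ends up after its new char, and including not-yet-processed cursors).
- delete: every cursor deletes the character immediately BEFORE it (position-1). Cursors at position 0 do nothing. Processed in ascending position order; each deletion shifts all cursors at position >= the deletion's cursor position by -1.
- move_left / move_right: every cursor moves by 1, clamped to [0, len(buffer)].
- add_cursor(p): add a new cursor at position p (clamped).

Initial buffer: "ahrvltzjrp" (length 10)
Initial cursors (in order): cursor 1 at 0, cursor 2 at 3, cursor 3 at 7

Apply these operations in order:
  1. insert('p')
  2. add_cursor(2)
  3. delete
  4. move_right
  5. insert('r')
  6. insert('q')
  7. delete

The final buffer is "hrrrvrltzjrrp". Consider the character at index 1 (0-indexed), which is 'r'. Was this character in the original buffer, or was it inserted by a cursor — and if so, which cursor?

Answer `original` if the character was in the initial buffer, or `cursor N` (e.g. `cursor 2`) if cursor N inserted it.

Answer: cursor 1

Derivation:
After op 1 (insert('p')): buffer="pahrpvltzpjrp" (len 13), cursors c1@1 c2@5 c3@10, authorship 1...2....3...
After op 2 (add_cursor(2)): buffer="pahrpvltzpjrp" (len 13), cursors c1@1 c4@2 c2@5 c3@10, authorship 1...2....3...
After op 3 (delete): buffer="hrvltzjrp" (len 9), cursors c1@0 c4@0 c2@2 c3@6, authorship .........
After op 4 (move_right): buffer="hrvltzjrp" (len 9), cursors c1@1 c4@1 c2@3 c3@7, authorship .........
After op 5 (insert('r')): buffer="hrrrvrltzjrrp" (len 13), cursors c1@3 c4@3 c2@6 c3@11, authorship .14..2....3..
After op 6 (insert('q')): buffer="hrrqqrvrqltzjrqrp" (len 17), cursors c1@5 c4@5 c2@9 c3@15, authorship .1414..22....33..
After op 7 (delete): buffer="hrrrvrltzjrrp" (len 13), cursors c1@3 c4@3 c2@6 c3@11, authorship .14..2....3..
Authorship (.=original, N=cursor N): . 1 4 . . 2 . . . . 3 . .
Index 1: author = 1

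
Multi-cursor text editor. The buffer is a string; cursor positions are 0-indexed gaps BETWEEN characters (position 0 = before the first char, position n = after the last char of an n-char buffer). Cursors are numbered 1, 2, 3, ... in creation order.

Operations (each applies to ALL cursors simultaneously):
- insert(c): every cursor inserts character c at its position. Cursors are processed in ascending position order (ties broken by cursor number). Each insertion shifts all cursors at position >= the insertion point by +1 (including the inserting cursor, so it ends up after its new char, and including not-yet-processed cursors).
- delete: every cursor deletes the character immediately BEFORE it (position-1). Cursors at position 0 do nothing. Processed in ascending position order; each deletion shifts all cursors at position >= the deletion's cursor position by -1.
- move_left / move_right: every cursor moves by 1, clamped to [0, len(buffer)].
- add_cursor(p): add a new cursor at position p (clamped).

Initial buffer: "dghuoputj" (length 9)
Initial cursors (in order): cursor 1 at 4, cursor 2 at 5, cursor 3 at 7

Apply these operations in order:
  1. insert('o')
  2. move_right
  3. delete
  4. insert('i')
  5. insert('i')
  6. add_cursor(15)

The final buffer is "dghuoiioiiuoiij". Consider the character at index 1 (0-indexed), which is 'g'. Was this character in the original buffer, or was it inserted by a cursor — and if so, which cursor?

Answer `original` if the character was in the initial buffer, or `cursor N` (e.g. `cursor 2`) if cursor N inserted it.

Answer: original

Derivation:
After op 1 (insert('o')): buffer="dghuooopuotj" (len 12), cursors c1@5 c2@7 c3@10, authorship ....1.2..3..
After op 2 (move_right): buffer="dghuooopuotj" (len 12), cursors c1@6 c2@8 c3@11, authorship ....1.2..3..
After op 3 (delete): buffer="dghuoouoj" (len 9), cursors c1@5 c2@6 c3@8, authorship ....12.3.
After op 4 (insert('i')): buffer="dghuoioiuoij" (len 12), cursors c1@6 c2@8 c3@11, authorship ....1122.33.
After op 5 (insert('i')): buffer="dghuoiioiiuoiij" (len 15), cursors c1@7 c2@10 c3@14, authorship ....111222.333.
After op 6 (add_cursor(15)): buffer="dghuoiioiiuoiij" (len 15), cursors c1@7 c2@10 c3@14 c4@15, authorship ....111222.333.
Authorship (.=original, N=cursor N): . . . . 1 1 1 2 2 2 . 3 3 3 .
Index 1: author = original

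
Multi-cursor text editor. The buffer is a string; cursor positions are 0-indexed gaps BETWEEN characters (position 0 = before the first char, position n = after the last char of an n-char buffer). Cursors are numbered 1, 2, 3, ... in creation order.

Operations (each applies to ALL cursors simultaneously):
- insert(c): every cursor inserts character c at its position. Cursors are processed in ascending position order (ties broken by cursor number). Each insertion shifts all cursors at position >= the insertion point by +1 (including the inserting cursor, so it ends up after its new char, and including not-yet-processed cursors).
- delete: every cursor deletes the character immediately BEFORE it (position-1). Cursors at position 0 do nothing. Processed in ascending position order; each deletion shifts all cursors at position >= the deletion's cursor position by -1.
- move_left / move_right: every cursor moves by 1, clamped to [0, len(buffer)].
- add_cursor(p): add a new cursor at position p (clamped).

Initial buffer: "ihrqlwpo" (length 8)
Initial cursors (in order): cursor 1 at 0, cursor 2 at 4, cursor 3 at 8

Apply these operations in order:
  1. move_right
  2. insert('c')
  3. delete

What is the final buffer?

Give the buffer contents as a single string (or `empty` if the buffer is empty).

Answer: ihrqlwpo

Derivation:
After op 1 (move_right): buffer="ihrqlwpo" (len 8), cursors c1@1 c2@5 c3@8, authorship ........
After op 2 (insert('c')): buffer="ichrqlcwpoc" (len 11), cursors c1@2 c2@7 c3@11, authorship .1....2...3
After op 3 (delete): buffer="ihrqlwpo" (len 8), cursors c1@1 c2@5 c3@8, authorship ........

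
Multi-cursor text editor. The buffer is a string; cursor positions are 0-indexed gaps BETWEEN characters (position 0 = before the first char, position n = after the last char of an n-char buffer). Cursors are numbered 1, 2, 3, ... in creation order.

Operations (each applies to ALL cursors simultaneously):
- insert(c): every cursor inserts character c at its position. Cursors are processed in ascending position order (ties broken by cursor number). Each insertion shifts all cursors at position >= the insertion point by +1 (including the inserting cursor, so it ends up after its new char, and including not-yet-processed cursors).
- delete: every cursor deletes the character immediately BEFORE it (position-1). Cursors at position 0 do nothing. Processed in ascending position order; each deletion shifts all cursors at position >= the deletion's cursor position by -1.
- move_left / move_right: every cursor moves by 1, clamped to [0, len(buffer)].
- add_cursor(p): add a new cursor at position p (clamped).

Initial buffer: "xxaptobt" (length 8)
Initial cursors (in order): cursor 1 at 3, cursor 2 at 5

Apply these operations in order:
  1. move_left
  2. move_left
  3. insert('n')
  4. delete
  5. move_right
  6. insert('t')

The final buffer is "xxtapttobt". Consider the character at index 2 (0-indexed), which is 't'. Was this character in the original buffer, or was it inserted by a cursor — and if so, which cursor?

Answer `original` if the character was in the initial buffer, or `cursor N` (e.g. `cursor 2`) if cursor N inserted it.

Answer: cursor 1

Derivation:
After op 1 (move_left): buffer="xxaptobt" (len 8), cursors c1@2 c2@4, authorship ........
After op 2 (move_left): buffer="xxaptobt" (len 8), cursors c1@1 c2@3, authorship ........
After op 3 (insert('n')): buffer="xnxanptobt" (len 10), cursors c1@2 c2@5, authorship .1..2.....
After op 4 (delete): buffer="xxaptobt" (len 8), cursors c1@1 c2@3, authorship ........
After op 5 (move_right): buffer="xxaptobt" (len 8), cursors c1@2 c2@4, authorship ........
After op 6 (insert('t')): buffer="xxtapttobt" (len 10), cursors c1@3 c2@6, authorship ..1..2....
Authorship (.=original, N=cursor N): . . 1 . . 2 . . . .
Index 2: author = 1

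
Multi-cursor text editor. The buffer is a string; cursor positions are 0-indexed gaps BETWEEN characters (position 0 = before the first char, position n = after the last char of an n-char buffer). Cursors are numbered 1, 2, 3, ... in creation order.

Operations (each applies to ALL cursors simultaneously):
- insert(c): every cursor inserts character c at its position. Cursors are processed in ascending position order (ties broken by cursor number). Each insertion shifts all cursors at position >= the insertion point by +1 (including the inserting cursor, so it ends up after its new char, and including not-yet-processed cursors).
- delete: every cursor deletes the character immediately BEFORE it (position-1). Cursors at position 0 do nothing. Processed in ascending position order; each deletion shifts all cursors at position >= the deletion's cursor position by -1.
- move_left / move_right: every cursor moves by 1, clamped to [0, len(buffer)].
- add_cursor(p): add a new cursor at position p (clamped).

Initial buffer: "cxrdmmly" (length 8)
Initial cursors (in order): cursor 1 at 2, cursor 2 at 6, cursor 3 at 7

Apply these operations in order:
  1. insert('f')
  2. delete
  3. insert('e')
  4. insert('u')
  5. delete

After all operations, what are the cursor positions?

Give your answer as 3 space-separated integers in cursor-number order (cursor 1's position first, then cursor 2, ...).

Answer: 3 8 10

Derivation:
After op 1 (insert('f')): buffer="cxfrdmmflfy" (len 11), cursors c1@3 c2@8 c3@10, authorship ..1....2.3.
After op 2 (delete): buffer="cxrdmmly" (len 8), cursors c1@2 c2@6 c3@7, authorship ........
After op 3 (insert('e')): buffer="cxerdmmeley" (len 11), cursors c1@3 c2@8 c3@10, authorship ..1....2.3.
After op 4 (insert('u')): buffer="cxeurdmmeuleuy" (len 14), cursors c1@4 c2@10 c3@13, authorship ..11....22.33.
After op 5 (delete): buffer="cxerdmmeley" (len 11), cursors c1@3 c2@8 c3@10, authorship ..1....2.3.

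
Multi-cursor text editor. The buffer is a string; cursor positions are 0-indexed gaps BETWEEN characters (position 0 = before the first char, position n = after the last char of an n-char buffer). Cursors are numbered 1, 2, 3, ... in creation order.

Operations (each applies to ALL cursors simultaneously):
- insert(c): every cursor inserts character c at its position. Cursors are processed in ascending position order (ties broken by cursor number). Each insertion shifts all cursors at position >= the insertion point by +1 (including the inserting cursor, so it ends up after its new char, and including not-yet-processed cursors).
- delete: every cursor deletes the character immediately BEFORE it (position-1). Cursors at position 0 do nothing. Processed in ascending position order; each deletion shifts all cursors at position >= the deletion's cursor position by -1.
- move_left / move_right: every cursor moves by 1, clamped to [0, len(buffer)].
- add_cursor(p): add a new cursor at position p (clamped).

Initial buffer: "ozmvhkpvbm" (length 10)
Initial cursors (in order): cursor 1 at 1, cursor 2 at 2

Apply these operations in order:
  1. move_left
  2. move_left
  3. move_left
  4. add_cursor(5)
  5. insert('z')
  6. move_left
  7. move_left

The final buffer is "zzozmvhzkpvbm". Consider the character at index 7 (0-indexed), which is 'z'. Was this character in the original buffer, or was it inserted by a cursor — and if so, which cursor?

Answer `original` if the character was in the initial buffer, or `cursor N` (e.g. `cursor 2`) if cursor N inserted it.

After op 1 (move_left): buffer="ozmvhkpvbm" (len 10), cursors c1@0 c2@1, authorship ..........
After op 2 (move_left): buffer="ozmvhkpvbm" (len 10), cursors c1@0 c2@0, authorship ..........
After op 3 (move_left): buffer="ozmvhkpvbm" (len 10), cursors c1@0 c2@0, authorship ..........
After op 4 (add_cursor(5)): buffer="ozmvhkpvbm" (len 10), cursors c1@0 c2@0 c3@5, authorship ..........
After op 5 (insert('z')): buffer="zzozmvhzkpvbm" (len 13), cursors c1@2 c2@2 c3@8, authorship 12.....3.....
After op 6 (move_left): buffer="zzozmvhzkpvbm" (len 13), cursors c1@1 c2@1 c3@7, authorship 12.....3.....
After op 7 (move_left): buffer="zzozmvhzkpvbm" (len 13), cursors c1@0 c2@0 c3@6, authorship 12.....3.....
Authorship (.=original, N=cursor N): 1 2 . . . . . 3 . . . . .
Index 7: author = 3

Answer: cursor 3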